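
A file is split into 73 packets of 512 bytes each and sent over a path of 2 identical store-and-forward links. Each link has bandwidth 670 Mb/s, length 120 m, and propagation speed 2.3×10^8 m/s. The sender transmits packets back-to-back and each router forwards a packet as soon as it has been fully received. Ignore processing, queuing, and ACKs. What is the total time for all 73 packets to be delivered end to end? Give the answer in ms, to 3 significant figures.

Per-hop transmission t_tx = L/R = 4096/670000000 = 0.00611343 ms.
Per-hop propagation t_prop = 120/2.3e+08 = 0.000521739 ms.
Pipeline fill: first packet needs 2·t_tx to clear all hops; remaining 72 packets each add one t_tx.
Total = (2+73-1)·t_tx + 2·t_prop = 74·0.00611343 + 2·0.000521739 = 0.453 ms.

0.453 ms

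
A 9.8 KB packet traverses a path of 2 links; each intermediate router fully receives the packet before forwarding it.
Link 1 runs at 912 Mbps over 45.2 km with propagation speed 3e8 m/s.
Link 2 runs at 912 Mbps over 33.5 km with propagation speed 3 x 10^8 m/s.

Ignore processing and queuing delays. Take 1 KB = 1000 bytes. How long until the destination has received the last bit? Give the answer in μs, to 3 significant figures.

434 μs

L = 78400 bits.
Transmission delay per hop = L/R = 78400/912000000 = 85.9649 μs; 2 hops → 171.93 μs.
Propagation delays (d/s per hop): 150.667, 111.667 μs; sum = 262.333 μs.
End-to-end = 434 μs.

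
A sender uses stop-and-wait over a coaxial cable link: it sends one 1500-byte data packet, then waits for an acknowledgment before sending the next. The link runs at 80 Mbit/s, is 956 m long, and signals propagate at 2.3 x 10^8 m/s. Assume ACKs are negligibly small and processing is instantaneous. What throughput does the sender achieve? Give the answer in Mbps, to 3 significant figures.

t_tx = L/R = 12000/80000000 = 0.00015 s.
t_prop = 956/2.3e+08 = 4.15652e-06 s; RTT = 8.31304e-06 s.
Cycle = t_tx + RTT = 0.000158313 s.
Throughput = L / cycle = 12000 / 0.000158313 = 75.8 Mbps.

75.8 Mbps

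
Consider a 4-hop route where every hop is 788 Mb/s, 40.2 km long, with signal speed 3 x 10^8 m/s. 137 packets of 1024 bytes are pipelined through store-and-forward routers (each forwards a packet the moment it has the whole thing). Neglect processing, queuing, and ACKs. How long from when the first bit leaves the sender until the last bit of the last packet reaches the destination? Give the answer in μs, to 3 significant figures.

Per-hop transmission t_tx = L/R = 8192/788000000 = 10.3959 μs.
Per-hop propagation t_prop = 40200/300000000 = 134 μs.
Pipeline fill: first packet needs 4·t_tx to clear all hops; remaining 136 packets each add one t_tx.
Total = (4+137-1)·t_tx + 4·t_prop = 140·10.3959 + 4·134 = 1990 μs.

1990 μs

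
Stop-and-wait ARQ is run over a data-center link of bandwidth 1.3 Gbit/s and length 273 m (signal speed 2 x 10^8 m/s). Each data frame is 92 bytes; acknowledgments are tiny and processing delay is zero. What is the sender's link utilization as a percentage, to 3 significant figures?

17.2 %

t_tx = L/R = 736/1300000000 = 5.66154e-07 s.
t_prop = 273/200000000 = 1.365e-06 s; RTT = 2.73e-06 s.
Cycle = t_tx + RTT = 3.29615e-06 s.
Utilization = t_tx / cycle = 5.66154e-07/3.29615e-06 = 17.2 %.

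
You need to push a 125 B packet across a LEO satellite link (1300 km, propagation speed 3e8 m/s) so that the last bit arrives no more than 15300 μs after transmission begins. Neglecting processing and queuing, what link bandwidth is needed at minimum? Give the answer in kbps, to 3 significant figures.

L = 1000 bits.
Propagation delay = 1300000 / 300000000 = 4333.33 μs.
Transmission budget = 15300 − 4333.33 = 10966.7 μs.
R ≥ L / t_tx = 1000 bits / 0.0109667 s = 91.2 kbps.

91.2 kbps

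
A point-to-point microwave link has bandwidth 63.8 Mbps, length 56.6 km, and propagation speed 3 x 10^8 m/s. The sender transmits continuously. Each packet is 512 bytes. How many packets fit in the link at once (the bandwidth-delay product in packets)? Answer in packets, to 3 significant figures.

2.94 packets

Propagation delay = 56600 / 300000000 = 0.000188667 s.
BDP = R × t_prop = 63800000 × 0.000188667 = 12036.9 bits.
In packets of 4096 bits: 2.94 packets.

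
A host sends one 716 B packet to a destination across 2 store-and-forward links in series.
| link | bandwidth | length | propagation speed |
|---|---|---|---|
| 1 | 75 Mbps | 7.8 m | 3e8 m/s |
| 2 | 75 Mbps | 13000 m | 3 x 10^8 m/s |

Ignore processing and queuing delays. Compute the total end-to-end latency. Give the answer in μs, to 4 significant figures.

196.1 μs

L = 716 × 8 = 5728 bits.
Transmission delay per hop = L/R = 5728/75000000 = 76.3733 μs; 2 hops → 152.747 μs.
Propagation delays (d/s per hop): 0.026, 43.3333 μs; sum = 43.3593 μs.
End-to-end = 196.1 μs.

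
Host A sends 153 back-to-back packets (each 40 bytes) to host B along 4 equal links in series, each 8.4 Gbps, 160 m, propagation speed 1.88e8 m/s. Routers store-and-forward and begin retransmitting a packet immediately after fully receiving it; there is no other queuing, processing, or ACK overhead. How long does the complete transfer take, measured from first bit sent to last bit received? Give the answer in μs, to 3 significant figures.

9.35 μs

Per-hop transmission t_tx = L/R = 320/8400000000 = 0.0380952 μs.
Per-hop propagation t_prop = 160/188000000 = 0.851064 μs.
Pipeline fill: first packet needs 4·t_tx to clear all hops; remaining 152 packets each add one t_tx.
Total = (4+153-1)·t_tx + 4·t_prop = 156·0.0380952 + 4·0.851064 = 9.35 μs.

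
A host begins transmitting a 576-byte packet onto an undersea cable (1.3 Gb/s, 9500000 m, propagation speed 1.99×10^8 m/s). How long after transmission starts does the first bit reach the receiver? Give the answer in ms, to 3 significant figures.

First bit experiences only propagation delay: d/s = 9500000/199000000 = 47.7 ms.

47.7 ms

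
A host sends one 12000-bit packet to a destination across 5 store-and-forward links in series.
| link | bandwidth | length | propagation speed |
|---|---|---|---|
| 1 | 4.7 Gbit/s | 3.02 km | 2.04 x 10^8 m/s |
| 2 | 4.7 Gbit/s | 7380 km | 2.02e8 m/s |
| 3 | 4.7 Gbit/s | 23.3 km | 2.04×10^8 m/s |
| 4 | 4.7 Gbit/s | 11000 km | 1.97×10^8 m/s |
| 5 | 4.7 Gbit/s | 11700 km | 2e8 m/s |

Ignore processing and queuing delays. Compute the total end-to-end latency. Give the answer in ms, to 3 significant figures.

Transmission delay per hop = L/R = 12000/4700000000 = 0.00255319 ms; 5 hops → 0.012766 ms.
Propagation delays (d/s per hop): 0.0148039, 36.5347, 0.114216, 55.8376, 58.5 ms; sum = 151.001 ms.
End-to-end = 151 ms.

151 ms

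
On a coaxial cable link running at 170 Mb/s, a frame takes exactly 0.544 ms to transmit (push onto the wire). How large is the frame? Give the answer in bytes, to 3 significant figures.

L = R × t_tx = 170000000 b/s × 0.000544 s = 92480 bits.
In bytes: 92480 / 8 = 11600 bytes.

11600 bytes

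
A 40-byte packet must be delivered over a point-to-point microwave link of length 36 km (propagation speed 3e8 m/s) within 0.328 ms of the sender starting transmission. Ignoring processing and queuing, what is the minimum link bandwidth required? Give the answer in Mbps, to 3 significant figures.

1.54 Mbps

L = 320 bits.
Propagation delay = 36000 / 300000000 = 0.12 ms.
Transmission budget = 0.328 − 0.12 = 0.208 ms.
R ≥ L / t_tx = 320 bits / 0.000208 s = 1.54 Mbps.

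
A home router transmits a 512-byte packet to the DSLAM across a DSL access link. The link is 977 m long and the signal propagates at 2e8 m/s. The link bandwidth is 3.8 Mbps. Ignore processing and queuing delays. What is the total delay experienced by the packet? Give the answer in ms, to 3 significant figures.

1.08 ms

L = 512 × 8 = 4096 bits.
Transmission delay = L/R = 4096 / 3800000 = 1.07789 ms.
Propagation delay = d/s = 977 m / 200000000 m/s = 0.004885 ms.
Total = 1.08 ms.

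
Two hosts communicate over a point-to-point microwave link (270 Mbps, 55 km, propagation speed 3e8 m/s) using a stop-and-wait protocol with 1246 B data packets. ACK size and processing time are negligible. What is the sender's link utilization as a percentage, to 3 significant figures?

9.15 %

t_tx = L/R = 9968/270000000 = 3.69185e-05 s.
t_prop = 55000/300000000 = 0.000183333 s; RTT = 0.000366667 s.
Cycle = t_tx + RTT = 0.000403585 s.
Utilization = t_tx / cycle = 3.69185e-05/0.000403585 = 9.15 %.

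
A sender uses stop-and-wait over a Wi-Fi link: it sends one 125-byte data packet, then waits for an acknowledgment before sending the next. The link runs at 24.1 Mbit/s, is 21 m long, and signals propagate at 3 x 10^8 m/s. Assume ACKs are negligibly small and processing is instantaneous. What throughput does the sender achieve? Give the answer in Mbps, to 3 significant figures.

24.0 Mbps

t_tx = L/R = 1000/24100000 = 4.14938e-05 s.
t_prop = 21/300000000 = 7e-08 s; RTT = 1.4e-07 s.
Cycle = t_tx + RTT = 4.16338e-05 s.
Throughput = L / cycle = 1000 / 4.16338e-05 = 24.0 Mbps.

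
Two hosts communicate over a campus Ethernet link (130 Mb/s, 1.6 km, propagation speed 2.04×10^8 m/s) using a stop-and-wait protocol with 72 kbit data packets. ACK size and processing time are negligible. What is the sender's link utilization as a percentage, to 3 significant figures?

97.2 %

t_tx = L/R = 72000/130000000 = 0.000553846 s.
t_prop = 1600/204000000 = 7.84314e-06 s; RTT = 1.56863e-05 s.
Cycle = t_tx + RTT = 0.000569532 s.
Utilization = t_tx / cycle = 0.000553846/0.000569532 = 97.2 %.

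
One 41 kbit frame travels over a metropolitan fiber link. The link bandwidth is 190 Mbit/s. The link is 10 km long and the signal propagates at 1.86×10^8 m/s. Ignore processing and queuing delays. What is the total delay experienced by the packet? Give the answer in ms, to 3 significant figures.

L = 41000 bits.
Transmission delay = L/R = 41000 / 190000000 = 0.215789 ms.
Propagation delay = d/s = 10000 m / 186000000 m/s = 0.0537634 ms.
Total = 0.270 ms.

0.270 ms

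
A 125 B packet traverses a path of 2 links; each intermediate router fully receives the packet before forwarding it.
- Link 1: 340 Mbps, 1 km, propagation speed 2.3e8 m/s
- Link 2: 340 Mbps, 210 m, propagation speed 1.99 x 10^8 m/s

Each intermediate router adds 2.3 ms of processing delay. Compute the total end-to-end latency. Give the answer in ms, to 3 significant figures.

2.31 ms

L = 125 × 8 = 1000 bits.
Transmission delay per hop = L/R = 1000/340000000 = 0.00294118 ms; 2 hops → 0.00588235 ms.
Propagation delays (d/s per hop): 0.00434783, 0.00105528 ms; sum = 0.0054031 ms.
Processing at 1 router(s): 1 × 2.3 ms = 2.3 ms.
End-to-end = 2.31 ms.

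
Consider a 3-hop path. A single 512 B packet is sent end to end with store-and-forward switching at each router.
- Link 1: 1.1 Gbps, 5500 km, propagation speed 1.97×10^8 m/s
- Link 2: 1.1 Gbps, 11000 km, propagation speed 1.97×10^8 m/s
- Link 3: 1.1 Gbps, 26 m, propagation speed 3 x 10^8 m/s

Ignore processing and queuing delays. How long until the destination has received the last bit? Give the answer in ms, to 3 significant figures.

L = 512 × 8 = 4096 bits.
Transmission delay per hop = L/R = 4096/1100000000 = 0.00372364 ms; 3 hops → 0.0111709 ms.
Propagation delays (d/s per hop): 27.9188, 55.8376, 8.66667e-05 ms; sum = 83.7564 ms.
End-to-end = 83.8 ms.

83.8 ms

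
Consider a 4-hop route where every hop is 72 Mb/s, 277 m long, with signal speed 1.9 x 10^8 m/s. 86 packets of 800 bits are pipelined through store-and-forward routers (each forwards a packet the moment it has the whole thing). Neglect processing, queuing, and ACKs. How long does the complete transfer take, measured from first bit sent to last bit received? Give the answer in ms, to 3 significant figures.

Per-hop transmission t_tx = L/R = 800/72000000 = 0.0111111 ms.
Per-hop propagation t_prop = 277/190000000 = 0.00145789 ms.
Pipeline fill: first packet needs 4·t_tx to clear all hops; remaining 85 packets each add one t_tx.
Total = (4+86-1)·t_tx + 4·t_prop = 89·0.0111111 + 4·0.00145789 = 0.995 ms.

0.995 ms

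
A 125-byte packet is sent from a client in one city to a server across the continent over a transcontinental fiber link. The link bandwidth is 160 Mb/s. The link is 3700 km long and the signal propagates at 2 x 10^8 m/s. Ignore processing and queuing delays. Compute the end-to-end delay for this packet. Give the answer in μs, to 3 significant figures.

L = 125 × 8 = 1000 bits.
Transmission delay = L/R = 1000 / 160000000 = 6.25 μs.
Propagation delay = d/s = 3700000 m / 200000000 m/s = 18500 μs.
Total = 18500 μs.

18500 μs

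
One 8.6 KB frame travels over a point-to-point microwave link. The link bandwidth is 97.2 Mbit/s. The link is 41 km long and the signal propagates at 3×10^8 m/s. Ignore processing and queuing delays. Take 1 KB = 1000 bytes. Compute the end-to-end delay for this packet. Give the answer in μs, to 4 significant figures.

L = 68800 bits.
Transmission delay = L/R = 68800 / 97200000 = 707.819 μs.
Propagation delay = d/s = 41000 m / 300000000 m/s = 136.667 μs.
Total = 844.5 μs.

844.5 μs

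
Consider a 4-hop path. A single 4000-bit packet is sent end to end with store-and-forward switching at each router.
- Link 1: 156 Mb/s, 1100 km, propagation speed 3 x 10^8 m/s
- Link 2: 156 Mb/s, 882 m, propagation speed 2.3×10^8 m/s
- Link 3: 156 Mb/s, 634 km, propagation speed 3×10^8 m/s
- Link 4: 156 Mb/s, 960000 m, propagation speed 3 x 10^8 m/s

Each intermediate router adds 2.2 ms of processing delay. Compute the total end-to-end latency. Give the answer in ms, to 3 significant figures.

Transmission delay per hop = L/R = 4000/156000000 = 0.025641 ms; 4 hops → 0.102564 ms.
Propagation delays (d/s per hop): 3.66667, 0.00383478, 2.11333, 3.2 ms; sum = 8.98383 ms.
Processing at 3 router(s): 3 × 2.2 ms = 6.6 ms.
End-to-end = 15.7 ms.

15.7 ms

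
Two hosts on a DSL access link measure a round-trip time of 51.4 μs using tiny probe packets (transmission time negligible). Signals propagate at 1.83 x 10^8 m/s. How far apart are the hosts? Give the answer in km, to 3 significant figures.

One-way propagation = RTT/2 = 25.7 μs.
d = s × t = 183000000 × 2.57e-05 = 4.70 km.

4.70 km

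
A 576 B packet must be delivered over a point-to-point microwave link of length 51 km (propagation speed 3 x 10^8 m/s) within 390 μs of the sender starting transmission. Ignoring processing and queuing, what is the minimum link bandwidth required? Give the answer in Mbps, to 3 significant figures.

20.9 Mbps

L = 4608 bits.
Propagation delay = 51000 / 300000000 = 170 μs.
Transmission budget = 390 − 170 = 220 μs.
R ≥ L / t_tx = 4608 bits / 0.00022 s = 20.9 Mbps.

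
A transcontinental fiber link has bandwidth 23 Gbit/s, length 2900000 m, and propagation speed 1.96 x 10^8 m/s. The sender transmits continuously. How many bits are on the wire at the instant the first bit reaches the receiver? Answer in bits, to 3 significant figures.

Propagation delay = 2900000 / 196000000 = 0.0147959 s.
BDP = R × t_prop = 23000000000 × 0.0147959 = 340306000 bits.

340000000 bits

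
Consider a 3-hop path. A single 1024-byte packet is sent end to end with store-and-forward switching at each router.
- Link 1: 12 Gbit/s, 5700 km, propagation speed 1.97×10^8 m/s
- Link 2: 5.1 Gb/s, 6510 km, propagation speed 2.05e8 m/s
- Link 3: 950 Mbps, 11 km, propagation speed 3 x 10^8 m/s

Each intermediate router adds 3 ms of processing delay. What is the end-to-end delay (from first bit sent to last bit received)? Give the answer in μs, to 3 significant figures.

66700 μs

L = 1024 × 8 = 8192 bits.
Transmission delays (L/R per hop): 0.682667, 1.60627, 8.62316 μs; sum = 10.9121 μs.
Propagation delays (d/s per hop): 28934, 31756.1, 36.6667 μs; sum = 60726.8 μs.
Processing at 2 router(s): 2 × 3 ms = 6000 μs.
End-to-end = 66700 μs.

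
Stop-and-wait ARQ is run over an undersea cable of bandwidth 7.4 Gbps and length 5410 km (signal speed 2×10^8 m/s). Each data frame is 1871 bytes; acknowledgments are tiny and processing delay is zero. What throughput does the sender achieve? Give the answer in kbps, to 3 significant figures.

277 kbps

t_tx = L/R = 14968/7400000000 = 2.0227e-06 s.
t_prop = 5410000/200000000 = 0.02705 s; RTT = 0.0541 s.
Cycle = t_tx + RTT = 0.054102 s.
Throughput = L / cycle = 14968 / 0.054102 = 277 kbps.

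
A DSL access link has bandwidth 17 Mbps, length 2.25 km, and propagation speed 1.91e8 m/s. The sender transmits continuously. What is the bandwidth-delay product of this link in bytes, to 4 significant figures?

Propagation delay = 2250 / 191000000 = 1.17801e-05 s.
BDP = R × t_prop = 17000000 × 1.17801e-05 = 200.262 bits.
In bytes: 200.262/8 = 25.03 bytes.

25.03 bytes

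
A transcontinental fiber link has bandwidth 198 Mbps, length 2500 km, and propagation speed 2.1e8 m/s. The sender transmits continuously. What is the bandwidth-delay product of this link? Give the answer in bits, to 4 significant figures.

2357000 bits

Propagation delay = 2500000 / 210000000 = 0.0119048 s.
BDP = R × t_prop = 198000000 × 0.0119048 = 2357140 bits.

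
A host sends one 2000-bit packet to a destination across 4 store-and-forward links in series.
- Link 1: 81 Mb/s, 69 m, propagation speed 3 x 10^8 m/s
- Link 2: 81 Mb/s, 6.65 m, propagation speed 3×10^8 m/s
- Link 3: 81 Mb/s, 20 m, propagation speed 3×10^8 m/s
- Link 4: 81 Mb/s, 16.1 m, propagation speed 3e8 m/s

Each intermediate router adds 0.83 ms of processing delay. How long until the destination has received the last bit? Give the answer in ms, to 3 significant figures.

2.59 ms

Transmission delay per hop = L/R = 2000/81000000 = 0.0246914 ms; 4 hops → 0.0987654 ms.
Propagation delays (d/s per hop): 0.00023, 2.21667e-05, 6.66667e-05, 5.36667e-05 ms; sum = 0.0003725 ms.
Processing at 3 router(s): 3 × 0.83 ms = 2.49 ms.
End-to-end = 2.59 ms.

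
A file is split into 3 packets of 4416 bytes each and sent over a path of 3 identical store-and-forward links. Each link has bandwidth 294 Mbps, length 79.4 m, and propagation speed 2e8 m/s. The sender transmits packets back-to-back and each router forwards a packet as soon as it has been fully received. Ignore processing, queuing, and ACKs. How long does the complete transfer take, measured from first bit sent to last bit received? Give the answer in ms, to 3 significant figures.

Per-hop transmission t_tx = L/R = 35328/294000000 = 0.120163 ms.
Per-hop propagation t_prop = 79.4/200000000 = 0.000397 ms.
Pipeline fill: first packet needs 3·t_tx to clear all hops; remaining 2 packets each add one t_tx.
Total = (3+3-1)·t_tx + 3·t_prop = 5·0.120163 + 3·0.000397 = 0.602 ms.

0.602 ms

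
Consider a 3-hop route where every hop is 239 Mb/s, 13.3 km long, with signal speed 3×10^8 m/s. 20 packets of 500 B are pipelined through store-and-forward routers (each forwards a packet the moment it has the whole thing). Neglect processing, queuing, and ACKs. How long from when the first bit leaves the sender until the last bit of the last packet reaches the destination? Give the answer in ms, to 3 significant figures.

0.501 ms

Per-hop transmission t_tx = L/R = 4000/239000000 = 0.0167364 ms.
Per-hop propagation t_prop = 13300/300000000 = 0.0443333 ms.
Pipeline fill: first packet needs 3·t_tx to clear all hops; remaining 19 packets each add one t_tx.
Total = (3+20-1)·t_tx + 3·t_prop = 22·0.0167364 + 3·0.0443333 = 0.501 ms.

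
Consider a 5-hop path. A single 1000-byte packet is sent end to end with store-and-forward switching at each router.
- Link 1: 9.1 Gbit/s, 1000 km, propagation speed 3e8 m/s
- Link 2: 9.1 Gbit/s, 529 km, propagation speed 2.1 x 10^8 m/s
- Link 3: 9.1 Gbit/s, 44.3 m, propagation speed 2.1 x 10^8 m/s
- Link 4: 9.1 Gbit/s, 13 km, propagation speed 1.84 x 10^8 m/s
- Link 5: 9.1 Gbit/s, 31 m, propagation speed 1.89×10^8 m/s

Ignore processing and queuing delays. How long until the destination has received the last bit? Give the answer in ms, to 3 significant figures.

L = 1000 × 8 = 8000 bits.
Transmission delay per hop = L/R = 8000/9100000000 = 0.000879121 ms; 5 hops → 0.0043956 ms.
Propagation delays (d/s per hop): 3.33333, 2.51905, 0.000210952, 0.0706522, 0.000164021 ms; sum = 5.92341 ms.
End-to-end = 5.93 ms.

5.93 ms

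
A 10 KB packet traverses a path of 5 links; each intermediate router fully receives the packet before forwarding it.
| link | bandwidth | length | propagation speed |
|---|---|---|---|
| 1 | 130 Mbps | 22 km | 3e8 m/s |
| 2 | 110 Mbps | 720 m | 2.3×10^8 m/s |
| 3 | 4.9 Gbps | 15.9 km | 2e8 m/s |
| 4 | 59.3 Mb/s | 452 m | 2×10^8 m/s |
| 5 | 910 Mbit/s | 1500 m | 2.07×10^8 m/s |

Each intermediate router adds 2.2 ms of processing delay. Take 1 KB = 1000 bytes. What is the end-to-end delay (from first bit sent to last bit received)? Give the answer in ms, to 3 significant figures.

L = 80000 bits.
Transmission delays (L/R per hop): 0.615385, 0.727273, 0.0163265, 1.34907, 0.0879121 ms; sum = 2.79597 ms.
Propagation delays (d/s per hop): 0.0733333, 0.00313043, 0.0795, 0.00226, 0.00724638 ms; sum = 0.16547 ms.
Processing at 4 router(s): 4 × 2.2 ms = 8.8 ms.
End-to-end = 11.8 ms.

11.8 ms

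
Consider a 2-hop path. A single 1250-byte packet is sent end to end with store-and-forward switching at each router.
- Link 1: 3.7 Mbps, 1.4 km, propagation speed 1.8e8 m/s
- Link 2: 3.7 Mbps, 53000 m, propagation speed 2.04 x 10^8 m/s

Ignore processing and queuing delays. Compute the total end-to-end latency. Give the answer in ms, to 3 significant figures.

5.67 ms

L = 1250 × 8 = 10000 bits.
Transmission delay per hop = L/R = 10000/3700000 = 2.7027 ms; 2 hops → 5.40541 ms.
Propagation delays (d/s per hop): 0.00777778, 0.259804 ms; sum = 0.267582 ms.
End-to-end = 5.67 ms.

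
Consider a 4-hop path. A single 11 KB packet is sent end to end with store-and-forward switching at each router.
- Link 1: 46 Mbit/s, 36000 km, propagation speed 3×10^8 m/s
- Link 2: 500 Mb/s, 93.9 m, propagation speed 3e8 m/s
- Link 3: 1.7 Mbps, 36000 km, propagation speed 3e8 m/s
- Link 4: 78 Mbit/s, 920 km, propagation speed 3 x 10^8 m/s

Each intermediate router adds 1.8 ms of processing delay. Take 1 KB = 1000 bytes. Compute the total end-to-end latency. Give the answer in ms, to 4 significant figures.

L = 88000 bits.
Transmission delays (L/R per hop): 1.91304, 0.176, 51.7647, 1.12821 ms; sum = 54.982 ms.
Propagation delays (d/s per hop): 120, 0.000313, 120, 3.06667 ms; sum = 243.067 ms.
Processing at 3 router(s): 3 × 1.8 ms = 5.4 ms.
End-to-end = 303.4 ms.

303.4 ms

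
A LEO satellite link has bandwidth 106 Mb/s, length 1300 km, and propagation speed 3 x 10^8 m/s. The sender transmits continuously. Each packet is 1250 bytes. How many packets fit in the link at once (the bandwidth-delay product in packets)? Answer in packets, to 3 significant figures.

45.9 packets

Propagation delay = 1300000 / 300000000 = 0.00433333 s.
BDP = R × t_prop = 106000000 × 0.00433333 = 459333 bits.
In packets of 10000 bits: 45.9 packets.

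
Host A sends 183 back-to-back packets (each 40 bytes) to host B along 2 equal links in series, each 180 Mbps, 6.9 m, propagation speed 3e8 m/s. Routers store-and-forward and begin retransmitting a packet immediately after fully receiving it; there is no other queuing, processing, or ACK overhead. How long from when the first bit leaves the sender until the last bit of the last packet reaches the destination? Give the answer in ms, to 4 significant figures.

0.3272 ms

Per-hop transmission t_tx = L/R = 320/180000000 = 0.00177778 ms.
Per-hop propagation t_prop = 6.9/300000000 = 2.3e-05 ms.
Pipeline fill: first packet needs 2·t_tx to clear all hops; remaining 182 packets each add one t_tx.
Total = (2+183-1)·t_tx + 2·t_prop = 184·0.00177778 + 2·2.3e-05 = 0.3272 ms.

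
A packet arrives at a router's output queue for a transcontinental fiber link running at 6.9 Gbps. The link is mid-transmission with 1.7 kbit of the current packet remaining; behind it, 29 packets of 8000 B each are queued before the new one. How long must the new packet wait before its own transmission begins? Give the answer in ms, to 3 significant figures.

Each queued packet: L/R = 64000/6900000000 = 0.00927536 ms.
29 queued → 0.268986 ms.
Plus remaining 1700 bits of current packet: 0.000246377 ms.
Queuing delay = 0.269 ms.

0.269 ms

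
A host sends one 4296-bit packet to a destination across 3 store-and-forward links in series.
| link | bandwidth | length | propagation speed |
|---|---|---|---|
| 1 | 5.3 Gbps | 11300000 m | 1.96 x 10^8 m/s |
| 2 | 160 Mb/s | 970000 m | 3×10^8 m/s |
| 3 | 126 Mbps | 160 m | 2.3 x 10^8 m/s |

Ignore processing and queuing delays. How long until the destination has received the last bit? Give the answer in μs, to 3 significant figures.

Transmission delays (L/R per hop): 0.810566, 26.85, 34.0952 μs; sum = 61.7558 μs.
Propagation delays (d/s per hop): 57653.1, 3233.33, 0.695652 μs; sum = 60887.1 μs.
End-to-end = 60900 μs.

60900 μs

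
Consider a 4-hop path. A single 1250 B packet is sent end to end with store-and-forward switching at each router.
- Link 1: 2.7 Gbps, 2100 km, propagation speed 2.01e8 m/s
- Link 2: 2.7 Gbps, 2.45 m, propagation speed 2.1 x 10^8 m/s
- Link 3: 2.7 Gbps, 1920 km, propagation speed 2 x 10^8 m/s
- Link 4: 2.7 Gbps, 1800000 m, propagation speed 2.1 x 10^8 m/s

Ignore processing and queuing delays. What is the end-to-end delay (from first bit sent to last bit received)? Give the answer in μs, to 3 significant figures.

28600 μs

L = 1250 × 8 = 10000 bits.
Transmission delay per hop = L/R = 10000/2700000000 = 3.7037 μs; 4 hops → 14.8148 μs.
Propagation delays (d/s per hop): 10447.8, 0.0116667, 9600, 8571.43 μs; sum = 28619.2 μs.
End-to-end = 28600 μs.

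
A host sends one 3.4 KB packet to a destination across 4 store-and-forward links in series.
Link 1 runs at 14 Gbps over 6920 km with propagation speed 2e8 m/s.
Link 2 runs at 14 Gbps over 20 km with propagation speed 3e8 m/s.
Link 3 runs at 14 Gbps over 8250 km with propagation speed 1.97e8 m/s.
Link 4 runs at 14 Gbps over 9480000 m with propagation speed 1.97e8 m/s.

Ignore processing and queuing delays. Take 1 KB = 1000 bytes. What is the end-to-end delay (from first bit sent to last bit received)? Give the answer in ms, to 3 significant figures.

125 ms

L = 27200 bits.
Transmission delay per hop = L/R = 27200/14000000000 = 0.00194286 ms; 4 hops → 0.00777143 ms.
Propagation delays (d/s per hop): 34.6, 0.0666667, 41.8782, 48.1218 ms; sum = 124.667 ms.
End-to-end = 125 ms.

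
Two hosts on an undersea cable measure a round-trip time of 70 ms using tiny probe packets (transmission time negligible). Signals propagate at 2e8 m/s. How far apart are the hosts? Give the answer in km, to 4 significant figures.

One-way propagation = RTT/2 = 35 ms.
d = s × t = 200000000 × 0.035 = 7000 km.

7000 km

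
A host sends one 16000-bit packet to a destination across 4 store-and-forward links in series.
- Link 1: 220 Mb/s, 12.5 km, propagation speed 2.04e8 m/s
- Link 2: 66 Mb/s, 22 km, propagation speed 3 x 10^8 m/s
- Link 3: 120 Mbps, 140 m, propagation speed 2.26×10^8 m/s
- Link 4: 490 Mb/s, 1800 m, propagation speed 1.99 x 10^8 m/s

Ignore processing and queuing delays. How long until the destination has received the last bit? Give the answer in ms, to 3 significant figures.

Transmission delays (L/R per hop): 0.0727273, 0.242424, 0.133333, 0.0326531 ms; sum = 0.481138 ms.
Propagation delays (d/s per hop): 0.0612745, 0.0733333, 0.000619469, 0.00904523 ms; sum = 0.144273 ms.
End-to-end = 0.625 ms.

0.625 ms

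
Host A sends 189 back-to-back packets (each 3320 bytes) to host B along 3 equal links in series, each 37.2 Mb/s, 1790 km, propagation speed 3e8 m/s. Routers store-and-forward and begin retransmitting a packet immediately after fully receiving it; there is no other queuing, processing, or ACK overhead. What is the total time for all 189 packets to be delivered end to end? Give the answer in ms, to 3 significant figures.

154 ms

Per-hop transmission t_tx = L/R = 26560/37200000 = 0.713978 ms.
Per-hop propagation t_prop = 1790000/300000000 = 5.96667 ms.
Pipeline fill: first packet needs 3·t_tx to clear all hops; remaining 188 packets each add one t_tx.
Total = (3+189-1)·t_tx + 3·t_prop = 191·0.713978 + 3·5.96667 = 154 ms.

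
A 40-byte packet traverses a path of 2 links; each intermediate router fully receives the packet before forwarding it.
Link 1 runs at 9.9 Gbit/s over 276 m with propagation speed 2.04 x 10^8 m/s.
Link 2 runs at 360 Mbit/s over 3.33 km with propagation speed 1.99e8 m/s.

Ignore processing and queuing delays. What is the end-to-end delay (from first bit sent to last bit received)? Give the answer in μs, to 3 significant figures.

L = 40 × 8 = 320 bits.
Transmission delays (L/R per hop): 0.0323232, 0.888889 μs; sum = 0.921212 μs.
Propagation delays (d/s per hop): 1.35294, 16.7337 μs; sum = 18.0866 μs.
End-to-end = 19.0 μs.

19.0 μs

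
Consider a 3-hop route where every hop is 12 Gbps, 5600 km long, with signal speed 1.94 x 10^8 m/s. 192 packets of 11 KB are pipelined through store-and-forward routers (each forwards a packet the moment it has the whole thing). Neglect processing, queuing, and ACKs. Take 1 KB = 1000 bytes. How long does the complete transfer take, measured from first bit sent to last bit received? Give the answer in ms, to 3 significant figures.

Per-hop transmission t_tx = L/R = 88000/12000000000 = 0.00733333 ms.
Per-hop propagation t_prop = 5600000/194000000 = 28.866 ms.
Pipeline fill: first packet needs 3·t_tx to clear all hops; remaining 191 packets each add one t_tx.
Total = (3+192-1)·t_tx + 3·t_prop = 194·0.00733333 + 3·28.866 = 88.0 ms.

88.0 ms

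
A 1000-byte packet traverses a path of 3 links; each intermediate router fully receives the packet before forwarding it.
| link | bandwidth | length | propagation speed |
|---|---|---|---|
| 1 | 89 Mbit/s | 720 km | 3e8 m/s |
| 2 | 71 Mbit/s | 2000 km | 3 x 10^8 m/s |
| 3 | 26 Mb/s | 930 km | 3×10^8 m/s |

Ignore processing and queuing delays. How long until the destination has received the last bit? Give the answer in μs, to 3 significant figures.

12700 μs

L = 1000 × 8 = 8000 bits.
Transmission delays (L/R per hop): 89.8876, 112.676, 307.692 μs; sum = 510.256 μs.
Propagation delays (d/s per hop): 2400, 6666.67, 3100 μs; sum = 12166.7 μs.
End-to-end = 12700 μs.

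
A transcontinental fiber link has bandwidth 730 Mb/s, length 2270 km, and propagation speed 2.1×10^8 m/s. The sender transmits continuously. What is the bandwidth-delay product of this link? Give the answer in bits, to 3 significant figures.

Propagation delay = 2270000 / 210000000 = 0.0108095 s.
BDP = R × t_prop = 730000000 × 0.0108095 = 7890950 bits.

7890000 bits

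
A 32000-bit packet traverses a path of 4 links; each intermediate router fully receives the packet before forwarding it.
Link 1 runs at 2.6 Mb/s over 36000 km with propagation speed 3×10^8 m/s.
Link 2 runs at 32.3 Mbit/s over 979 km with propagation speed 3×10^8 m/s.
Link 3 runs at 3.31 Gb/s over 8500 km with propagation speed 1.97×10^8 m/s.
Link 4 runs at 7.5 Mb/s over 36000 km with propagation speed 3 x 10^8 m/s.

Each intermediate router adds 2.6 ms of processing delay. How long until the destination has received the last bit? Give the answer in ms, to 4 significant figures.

311.8 ms

Transmission delays (L/R per hop): 12.3077, 0.990712, 0.00966767, 4.26667 ms; sum = 17.5747 ms.
Propagation delays (d/s per hop): 120, 3.26333, 43.1472, 120 ms; sum = 286.411 ms.
Processing at 3 router(s): 3 × 2.6 ms = 7.8 ms.
End-to-end = 311.8 ms.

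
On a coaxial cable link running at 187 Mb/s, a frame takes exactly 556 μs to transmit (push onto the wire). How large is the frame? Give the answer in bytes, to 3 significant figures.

13000 bytes

L = R × t_tx = 187000000 b/s × 0.000556 s = 103972 bits.
In bytes: 103972 / 8 = 13000 bytes.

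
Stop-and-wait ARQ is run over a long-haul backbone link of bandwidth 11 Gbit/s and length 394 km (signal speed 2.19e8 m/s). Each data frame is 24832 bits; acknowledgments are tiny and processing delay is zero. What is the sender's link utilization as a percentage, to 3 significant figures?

0.0627 %

t_tx = L/R = 24832/11000000000 = 2.25745e-06 s.
t_prop = 394000/219000000 = 0.00179909 s; RTT = 0.00359817 s.
Cycle = t_tx + RTT = 0.00360043 s.
Utilization = t_tx / cycle = 2.25745e-06/0.00360043 = 0.0627 %.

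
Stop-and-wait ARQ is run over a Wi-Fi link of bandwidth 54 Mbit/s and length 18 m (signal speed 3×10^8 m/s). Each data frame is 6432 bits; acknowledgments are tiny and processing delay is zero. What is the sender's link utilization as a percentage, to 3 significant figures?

t_tx = L/R = 6432/54000000 = 0.000119111 s.
t_prop = 18/300000000 = 6e-08 s; RTT = 1.2e-07 s.
Cycle = t_tx + RTT = 0.000119231 s.
Utilization = t_tx / cycle = 0.000119111/0.000119231 = 99.9 %.

99.9 %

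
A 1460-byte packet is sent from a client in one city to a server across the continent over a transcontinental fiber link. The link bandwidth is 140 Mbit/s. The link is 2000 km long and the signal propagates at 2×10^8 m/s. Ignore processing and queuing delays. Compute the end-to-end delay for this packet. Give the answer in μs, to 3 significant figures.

10100 μs

L = 1460 × 8 = 11680 bits.
Transmission delay = L/R = 11680 / 140000000 = 83.4286 μs.
Propagation delay = d/s = 2000000 m / 200000000 m/s = 10000 μs.
Total = 10100 μs.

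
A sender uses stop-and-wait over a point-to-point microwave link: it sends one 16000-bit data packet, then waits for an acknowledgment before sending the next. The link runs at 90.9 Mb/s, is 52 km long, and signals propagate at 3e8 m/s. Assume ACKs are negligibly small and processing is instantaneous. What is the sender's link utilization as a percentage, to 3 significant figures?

t_tx = L/R = 16000/90900000 = 0.000176018 s.
t_prop = 52000/300000000 = 0.000173333 s; RTT = 0.000346667 s.
Cycle = t_tx + RTT = 0.000522684 s.
Utilization = t_tx / cycle = 0.000176018/0.000522684 = 33.7 %.

33.7 %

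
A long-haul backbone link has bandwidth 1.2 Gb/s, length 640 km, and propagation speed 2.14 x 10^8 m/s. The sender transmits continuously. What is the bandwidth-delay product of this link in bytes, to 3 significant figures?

Propagation delay = 640000 / 214000000 = 0.00299065 s.
BDP = R × t_prop = 1200000000 × 0.00299065 = 3588790 bits.
In bytes: 3588790/8 = 449000 bytes.

449000 bytes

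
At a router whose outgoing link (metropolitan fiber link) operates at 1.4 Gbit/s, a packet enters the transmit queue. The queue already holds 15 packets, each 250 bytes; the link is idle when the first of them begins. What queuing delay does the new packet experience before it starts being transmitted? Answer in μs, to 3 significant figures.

Each queued packet: L/R = 2000/1400000000 = 1.42857 μs.
15 queued → 21.4286 μs.
Queuing delay = 21.4 μs.

21.4 μs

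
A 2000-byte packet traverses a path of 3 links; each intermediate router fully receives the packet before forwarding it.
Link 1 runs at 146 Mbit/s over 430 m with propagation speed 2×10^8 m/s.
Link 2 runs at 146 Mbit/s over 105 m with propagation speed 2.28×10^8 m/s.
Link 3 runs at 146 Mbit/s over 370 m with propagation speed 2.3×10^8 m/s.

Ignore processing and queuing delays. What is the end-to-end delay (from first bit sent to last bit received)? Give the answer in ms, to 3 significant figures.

0.333 ms

L = 2000 × 8 = 16000 bits.
Transmission delay per hop = L/R = 16000/146000000 = 0.109589 ms; 3 hops → 0.328767 ms.
Propagation delays (d/s per hop): 0.00215, 0.000460526, 0.0016087 ms; sum = 0.00421922 ms.
End-to-end = 0.333 ms.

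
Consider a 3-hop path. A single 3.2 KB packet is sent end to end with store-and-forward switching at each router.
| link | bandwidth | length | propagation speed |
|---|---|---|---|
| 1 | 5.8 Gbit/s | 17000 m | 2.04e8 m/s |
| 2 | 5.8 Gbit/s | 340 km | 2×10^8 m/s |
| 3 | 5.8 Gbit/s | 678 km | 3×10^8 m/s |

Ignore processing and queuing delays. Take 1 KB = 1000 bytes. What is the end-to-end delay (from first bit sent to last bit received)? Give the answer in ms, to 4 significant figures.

4.057 ms

L = 25600 bits.
Transmission delay per hop = L/R = 25600/5800000000 = 0.00441379 ms; 3 hops → 0.0132414 ms.
Propagation delays (d/s per hop): 0.0833333, 1.7, 2.26 ms; sum = 4.04333 ms.
End-to-end = 4.057 ms.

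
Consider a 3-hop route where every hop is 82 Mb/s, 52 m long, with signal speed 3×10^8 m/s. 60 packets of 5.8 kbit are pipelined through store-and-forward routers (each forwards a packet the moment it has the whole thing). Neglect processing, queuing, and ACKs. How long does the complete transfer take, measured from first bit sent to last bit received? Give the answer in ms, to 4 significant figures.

4.386 ms

Per-hop transmission t_tx = L/R = 5800/82000000 = 0.0707317 ms.
Per-hop propagation t_prop = 52/300000000 = 0.000173333 ms.
Pipeline fill: first packet needs 3·t_tx to clear all hops; remaining 59 packets each add one t_tx.
Total = (3+60-1)·t_tx + 3·t_prop = 62·0.0707317 + 3·0.000173333 = 4.386 ms.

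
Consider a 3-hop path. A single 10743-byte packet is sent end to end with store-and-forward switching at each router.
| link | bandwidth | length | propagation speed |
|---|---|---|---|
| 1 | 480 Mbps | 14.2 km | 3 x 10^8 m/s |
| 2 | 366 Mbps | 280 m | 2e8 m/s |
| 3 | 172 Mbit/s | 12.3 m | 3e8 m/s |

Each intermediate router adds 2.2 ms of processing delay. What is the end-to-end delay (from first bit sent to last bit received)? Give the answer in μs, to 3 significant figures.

5360 μs

L = 10743 × 8 = 85944 bits.
Transmission delays (L/R per hop): 179.05, 234.82, 499.674 μs; sum = 913.544 μs.
Propagation delays (d/s per hop): 47.3333, 1.4, 0.041 μs; sum = 48.7743 μs.
Processing at 2 router(s): 2 × 2.2 ms = 4400 μs.
End-to-end = 5360 μs.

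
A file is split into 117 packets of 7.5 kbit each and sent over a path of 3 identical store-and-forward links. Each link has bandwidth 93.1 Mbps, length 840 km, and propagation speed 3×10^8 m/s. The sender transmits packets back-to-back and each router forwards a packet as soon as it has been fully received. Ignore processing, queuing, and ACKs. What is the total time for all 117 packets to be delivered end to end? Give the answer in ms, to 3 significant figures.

18.0 ms

Per-hop transmission t_tx = L/R = 7500/93100000 = 0.0805585 ms.
Per-hop propagation t_prop = 840000/300000000 = 2.8 ms.
Pipeline fill: first packet needs 3·t_tx to clear all hops; remaining 116 packets each add one t_tx.
Total = (3+117-1)·t_tx + 3·t_prop = 119·0.0805585 + 3·2.8 = 18.0 ms.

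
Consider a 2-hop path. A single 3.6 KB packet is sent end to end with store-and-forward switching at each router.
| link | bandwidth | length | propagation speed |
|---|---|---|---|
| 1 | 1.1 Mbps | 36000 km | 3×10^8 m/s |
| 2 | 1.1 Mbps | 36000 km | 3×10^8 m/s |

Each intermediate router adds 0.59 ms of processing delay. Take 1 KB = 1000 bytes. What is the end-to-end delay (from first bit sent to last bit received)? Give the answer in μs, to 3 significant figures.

L = 28800 bits.
Transmission delay per hop = L/R = 28800/1100000 = 26181.8 μs; 2 hops → 52363.6 μs.
Propagation delays (d/s per hop): 120000, 120000 μs; sum = 240000 μs.
Processing at 1 router(s): 1 × 0.59 ms = 590 μs.
End-to-end = 293000 μs.

293000 μs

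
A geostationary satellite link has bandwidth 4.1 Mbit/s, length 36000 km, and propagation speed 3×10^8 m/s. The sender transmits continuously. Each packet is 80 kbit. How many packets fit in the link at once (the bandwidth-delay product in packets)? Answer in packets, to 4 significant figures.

6.150 packets

Propagation delay = 36000000 / 300000000 = 0.12 s.
BDP = R × t_prop = 4.1e+06 × 0.12 = 492000 bits.
In packets of 80000 bits: 6.150 packets.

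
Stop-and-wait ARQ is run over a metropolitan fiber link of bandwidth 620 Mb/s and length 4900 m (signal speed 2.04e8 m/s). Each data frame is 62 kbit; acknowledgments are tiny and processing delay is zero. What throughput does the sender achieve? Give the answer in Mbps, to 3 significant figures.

t_tx = L/R = 62000/620000000 = 0.0001 s.
t_prop = 4900/204000000 = 2.40196e-05 s; RTT = 4.80392e-05 s.
Cycle = t_tx + RTT = 0.000148039 s.
Throughput = L / cycle = 62000 / 0.000148039 = 419 Mbps.

419 Mbps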